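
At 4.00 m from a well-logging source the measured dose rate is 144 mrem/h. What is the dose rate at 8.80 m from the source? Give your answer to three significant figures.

29.8 mrem/h

Intensity scales as (d₁/d₂)², so scaling from 4.00 m to 8.80 m:
144 × (4.00/8.80)² = 144 × 0.2066 = 29.75 mrem/h.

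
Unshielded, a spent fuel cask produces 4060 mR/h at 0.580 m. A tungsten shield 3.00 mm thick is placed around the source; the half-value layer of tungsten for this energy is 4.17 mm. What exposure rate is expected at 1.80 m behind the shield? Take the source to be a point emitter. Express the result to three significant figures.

Distance alone: 4060 × (0.580/1.80)² = 4060 × 0.1038 = 421.4 mR/h.
Shield: 3.00/4.17 = 0.7194 half-value layers → attenuation 2^(−0.7194) = 0.6073.
Combined: 421.4 × 0.6073 = 255.9 mR/h.

256 mR/h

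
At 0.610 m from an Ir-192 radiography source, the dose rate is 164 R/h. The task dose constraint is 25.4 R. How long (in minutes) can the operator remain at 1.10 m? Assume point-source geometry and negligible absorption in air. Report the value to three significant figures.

30.2 min

Intensity scales as (d₁/d₂)², so rate at 1.10 m:
(0.610/1.10)² = 0.3075, so 164 × 0.3075 = 50.43 R/h.
Stay time = 25.4 R ÷ 50.43 R/h = 0.5037 h = 30.22 min.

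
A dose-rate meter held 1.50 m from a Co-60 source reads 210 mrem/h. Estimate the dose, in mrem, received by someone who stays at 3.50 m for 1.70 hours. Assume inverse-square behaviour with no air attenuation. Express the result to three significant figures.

By the inverse-square law, rate at 3.50 m:
(1.50/3.50)² = 0.1837, so 210 × 0.1837 = 38.58 mrem/h.
Dose = rate × time = 38.58 mrem/h × 1.700 h = 65.59 mrem.

65.6 mrem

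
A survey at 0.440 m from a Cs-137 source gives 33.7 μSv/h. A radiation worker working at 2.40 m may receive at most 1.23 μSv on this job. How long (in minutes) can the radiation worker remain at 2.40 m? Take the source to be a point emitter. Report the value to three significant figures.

65.2 min

Since intensity falls as 1/r², rate at 2.40 m:
(0.440/2.40)² = 0.03361, so 33.7 × 0.03361 = 1.133 μSv/h.
Stay time = 1.23 μSv ÷ 1.133 μSv/h = 1.086 h = 65.16 min.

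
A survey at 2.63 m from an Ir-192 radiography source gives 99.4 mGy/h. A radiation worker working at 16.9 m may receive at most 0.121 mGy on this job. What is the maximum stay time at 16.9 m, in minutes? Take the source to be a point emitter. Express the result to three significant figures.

Applying the 1/r² law, rate at 16.9 m:
99.4 × (2.63/16.9)² = 99.4 × 0.02422 = 2.407 mGy/h.
Stay time = 0.121 mGy ÷ 2.407 mGy/h = 0.05027 h = 3.016 min.

3.02 min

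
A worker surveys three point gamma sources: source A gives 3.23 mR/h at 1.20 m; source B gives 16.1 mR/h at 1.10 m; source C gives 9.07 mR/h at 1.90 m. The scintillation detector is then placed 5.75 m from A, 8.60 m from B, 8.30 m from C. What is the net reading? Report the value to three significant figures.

By superposition, sum each source's inverse-square contribution:
A: 3.23 × (1.20/5.75)² = 0.1407 mR/h
B: 16.1 × (1.10/8.60)² = 0.2634 mR/h
C: 9.07 × (1.90/8.30)² = 0.4753 mR/h
Total = 0.1407 + 0.2634 + 0.4753 = 0.8794 mR/h.

0.879 mR/h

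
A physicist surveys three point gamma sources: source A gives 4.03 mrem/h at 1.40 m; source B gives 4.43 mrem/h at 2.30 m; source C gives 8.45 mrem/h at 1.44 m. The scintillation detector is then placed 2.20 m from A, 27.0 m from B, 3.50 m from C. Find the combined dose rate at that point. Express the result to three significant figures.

By superposition, sum each source's inverse-square contribution:
A: 4.03 × (1.40/2.20)² = 1.632 mrem/h
B: 4.43 × (2.30/27.0)² = 0.03215 mrem/h
C: 8.45 × (1.44/3.50)² = 1.430 mrem/h
Total = 1.632 + 0.03215 + 1.430 = 3.094 mrem/h.

3.09 mrem/h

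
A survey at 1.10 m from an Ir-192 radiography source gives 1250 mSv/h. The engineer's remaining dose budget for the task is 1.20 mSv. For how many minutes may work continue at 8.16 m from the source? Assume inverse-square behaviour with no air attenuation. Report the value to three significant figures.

3.17 min

Intensity scales as (d₁/d₂)², so rate at 8.16 m:
(1.10/8.16)² = 0.01817, so 1250 × 0.01817 = 22.71 mSv/h.
Stay time = 1.20 mSv ÷ 22.71 mSv/h = 0.05284 h = 3.170 min.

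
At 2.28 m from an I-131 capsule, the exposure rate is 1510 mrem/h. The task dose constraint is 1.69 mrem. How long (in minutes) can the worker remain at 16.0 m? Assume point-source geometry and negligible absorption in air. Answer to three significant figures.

Since intensity falls as 1/r², rate at 16.0 m:
1510 × (2.28/16.0)² = 1510 × 0.02031 = 30.67 mrem/h.
Stay time = 1.69 mrem ÷ 30.67 mrem/h = 0.05510 h = 3.306 min.

3.31 min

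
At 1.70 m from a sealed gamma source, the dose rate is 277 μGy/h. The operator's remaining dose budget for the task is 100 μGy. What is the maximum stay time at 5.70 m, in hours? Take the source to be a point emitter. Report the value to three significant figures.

Using I₁d₁² = I₂d₂², rate at 5.70 m:
277 × (1.70/5.70)² = 277 × 0.08895 = 24.64 μGy/h.
Stay time = 100 μGy ÷ 24.64 μGy/h = 4.058 h.

4.06 h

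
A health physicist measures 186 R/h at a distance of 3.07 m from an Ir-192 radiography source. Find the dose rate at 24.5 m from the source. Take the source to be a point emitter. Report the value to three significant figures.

Intensity scales as (d₁/d₂)², so the rate at 24.5 m is
186 × (3.07/24.5)² = 186 × 0.01570 = 2.920 R/h.

2.92 R/h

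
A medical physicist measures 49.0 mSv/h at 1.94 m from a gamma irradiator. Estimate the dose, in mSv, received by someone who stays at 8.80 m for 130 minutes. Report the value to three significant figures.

Applying the 1/r² law, rate at 8.80 m:
(1.94/8.80)² = 0.04860, so 49.0 × 0.04860 = 2.381 mSv/h.
Dose = rate × time = 2.381 mSv/h × 2.167 h = 5.160 mSv.

5.16 mSv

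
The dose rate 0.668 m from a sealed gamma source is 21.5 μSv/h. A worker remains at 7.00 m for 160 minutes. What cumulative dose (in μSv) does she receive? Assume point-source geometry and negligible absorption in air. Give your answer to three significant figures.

0.522 μSv

Intensity scales as (d₁/d₂)², so rate at 7.00 m:
(0.668/7.00)² = 0.009107, so 21.5 × 0.009107 = 0.1958 μSv/h.
Dose = rate × time = 0.1958 μSv/h × 2.667 h = 0.5222 μSv.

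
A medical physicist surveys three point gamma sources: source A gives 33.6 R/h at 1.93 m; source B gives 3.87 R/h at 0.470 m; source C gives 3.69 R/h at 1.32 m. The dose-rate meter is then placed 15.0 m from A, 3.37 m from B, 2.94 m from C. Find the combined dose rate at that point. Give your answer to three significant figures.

1.38 R/h

By superposition, sum each source's inverse-square contribution:
A: 33.6 × (1.93/15.0)² = 0.5563 R/h
B: 3.87 × (0.470/3.37)² = 0.07527 R/h
C: 3.69 × (1.32/2.94)² = 0.7438 R/h
Total = 0.5563 + 0.07527 + 0.7438 = 1.375 R/h.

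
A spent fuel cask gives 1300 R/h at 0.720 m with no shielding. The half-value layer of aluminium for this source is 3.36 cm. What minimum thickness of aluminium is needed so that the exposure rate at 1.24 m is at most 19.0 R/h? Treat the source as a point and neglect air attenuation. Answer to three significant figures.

15.2 cm

At 1.24 m, distance alone gives (0.720/1.24)² = 0.3371, so 1300 × 0.3371 = 438.2 R/h.
Further attenuation needed: 438.2/19.0 = 23.06.
n = log₂(23.06) = 4.527 half-value layers.
Thickness = 4.527 × 3.36 cm = 15.21 cm.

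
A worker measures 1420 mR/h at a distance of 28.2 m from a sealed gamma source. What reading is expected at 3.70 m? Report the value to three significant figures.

Since intensity falls as 1/r², the rate at 3.70 m is
1420 × (28.2/3.70)² = 1420 × 58.09 = 82490 mR/h.

82500 mR/h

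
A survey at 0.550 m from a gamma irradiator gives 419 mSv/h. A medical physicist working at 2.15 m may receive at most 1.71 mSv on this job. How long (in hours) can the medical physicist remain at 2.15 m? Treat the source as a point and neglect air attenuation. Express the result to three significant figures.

0.0624 h

Since intensity falls as 1/r², rate at 2.15 m:
(0.550/2.15)² = 0.06544, so 419 × 0.06544 = 27.42 mSv/h.
Stay time = 1.71 mSv ÷ 27.42 mSv/h = 0.06236 h.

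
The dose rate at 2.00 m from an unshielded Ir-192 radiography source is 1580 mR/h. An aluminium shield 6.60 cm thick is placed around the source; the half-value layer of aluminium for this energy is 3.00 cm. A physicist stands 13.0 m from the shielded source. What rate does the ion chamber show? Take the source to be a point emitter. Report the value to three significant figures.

8.14 mR/h

Distance alone: (2.00/13.0)² = 0.02367, so 1580 × 0.02367 = 37.40 mR/h.
Shield: 6.60/3.00 = 2.200 half-value layers → attenuation 2^(−2.200) = 0.2176.
Combined: 37.40 × 0.2176 = 8.138 mR/h.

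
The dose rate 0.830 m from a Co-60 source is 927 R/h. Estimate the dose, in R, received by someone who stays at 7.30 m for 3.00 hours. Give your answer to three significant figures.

36.0 R

Since intensity falls as 1/r², rate at 7.30 m:
(0.830/7.30)² = 0.01293, so 927 × 0.01293 = 11.99 R/h.
Dose = rate × time = 11.99 R/h × 3.000 h = 35.97 R.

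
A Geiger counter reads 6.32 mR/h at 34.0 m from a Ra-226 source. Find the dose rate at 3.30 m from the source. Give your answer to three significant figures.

671 mR/h

Intensity scales as (d₁/d₂)², so the rate at 3.30 m is
(34.0/3.30)² = 106.2, so 6.32 × 106.2 = 671.2 mR/h.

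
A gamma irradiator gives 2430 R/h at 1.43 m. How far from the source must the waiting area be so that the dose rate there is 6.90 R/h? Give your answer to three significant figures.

26.8 m

Since intensity falls as 1/r², d₂ = d₁·√(I₁/I₂).
I₁/I₂ = 2430/6.90 = 352.2, so d₂ = 1.43 × √352.2 = 26.84 m.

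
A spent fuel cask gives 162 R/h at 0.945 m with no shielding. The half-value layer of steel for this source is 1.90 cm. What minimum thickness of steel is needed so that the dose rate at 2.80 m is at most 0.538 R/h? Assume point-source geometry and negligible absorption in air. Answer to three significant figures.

At 2.80 m, distance alone gives (0.945/2.80)² = 0.1139, so 162 × 0.1139 = 18.45 R/h.
Further attenuation needed: 18.45/0.538 = 34.29.
n = log₂(34.29) = 5.100 half-value layers.
Thickness = 5.100 × 1.90 cm = 9.690 cm.

9.69 cm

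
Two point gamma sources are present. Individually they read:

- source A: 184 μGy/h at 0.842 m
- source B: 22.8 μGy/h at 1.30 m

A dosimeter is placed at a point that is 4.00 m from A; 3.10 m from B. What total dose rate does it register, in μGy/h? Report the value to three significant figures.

12.2 μGy/h

Each source contributes Iᵢ·(dᵢ/rᵢ)²; contributions add.
A: 184 × (0.842/4.00)² = 8.153 μGy/h
B: 22.8 × (1.30/3.10)² = 4.010 μGy/h
Total = 8.153 + 4.010 = 12.16 μGy/h.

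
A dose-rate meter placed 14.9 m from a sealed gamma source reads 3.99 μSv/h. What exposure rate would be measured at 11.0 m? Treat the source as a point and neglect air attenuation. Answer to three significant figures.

Using I₁d₁² = I₂d₂², scaling from 14.9 m to 11.0 m:
3.99 × (14.9/11.0)² = 3.99 × 1.835 = 7.322 μSv/h.

7.32 μSv/h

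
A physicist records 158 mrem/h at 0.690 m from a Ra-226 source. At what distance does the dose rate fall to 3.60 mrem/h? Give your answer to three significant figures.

4.57 m

By the inverse-square law, d₂ = d₁·√(I₁/I₂).
I₁/I₂ = 158/3.60 = 43.89, so d₂ = 0.690 × √43.89 = 4.571 m.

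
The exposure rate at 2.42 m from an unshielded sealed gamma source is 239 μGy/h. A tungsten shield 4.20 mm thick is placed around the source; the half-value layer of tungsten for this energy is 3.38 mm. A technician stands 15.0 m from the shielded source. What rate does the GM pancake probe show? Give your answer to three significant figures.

Distance alone: (2.42/15.0)² = 0.02603, so 239 × 0.02603 = 6.221 μGy/h.
Shield: 4.20/3.38 = 1.243 half-value layers → attenuation 2^(−1.243) = 0.4225.
Combined: 6.221 × 0.4225 = 2.628 μGy/h.

2.63 μGy/h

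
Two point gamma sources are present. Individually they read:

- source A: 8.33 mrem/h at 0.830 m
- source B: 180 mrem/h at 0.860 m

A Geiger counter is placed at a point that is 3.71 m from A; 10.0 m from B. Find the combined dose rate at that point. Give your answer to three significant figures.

Each source contributes Iᵢ·(dᵢ/rᵢ)²; contributions add.
A: 8.33 × (0.830/3.71)² = 0.4169 mrem/h
B: 180 × (0.860/10.0)² = 1.331 mrem/h
Total = 0.4169 + 1.331 = 1.748 mrem/h.

1.75 mrem/h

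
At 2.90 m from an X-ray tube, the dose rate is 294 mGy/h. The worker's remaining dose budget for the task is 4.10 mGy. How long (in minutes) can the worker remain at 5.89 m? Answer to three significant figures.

Intensity scales as (d₁/d₂)², so rate at 5.89 m:
294 × (2.90/5.89)² = 294 × 0.2424 = 71.27 mGy/h.
Stay time = 4.10 mGy ÷ 71.27 mGy/h = 0.05753 h = 3.452 min.

3.45 min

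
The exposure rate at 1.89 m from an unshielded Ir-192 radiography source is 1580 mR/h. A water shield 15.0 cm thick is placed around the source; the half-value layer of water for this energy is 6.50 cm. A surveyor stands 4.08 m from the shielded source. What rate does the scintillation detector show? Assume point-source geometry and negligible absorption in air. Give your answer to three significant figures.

Distance alone: (1.89/4.08)² = 0.2146, so 1580 × 0.2146 = 339.1 mR/h.
Shield: 15.0/6.50 = 2.308 half-value layers → attenuation 2^(−2.308) = 0.2019.
Combined: 339.1 × 0.2019 = 68.46 mR/h.

68.5 mR/h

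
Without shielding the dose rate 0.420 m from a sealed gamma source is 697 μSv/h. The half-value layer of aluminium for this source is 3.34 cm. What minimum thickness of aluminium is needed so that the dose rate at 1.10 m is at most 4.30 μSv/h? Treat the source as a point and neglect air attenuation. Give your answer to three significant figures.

15.2 cm

At 1.10 m, distance alone gives 697 × (0.420/1.10)² = 697 × 0.1458 = 101.6 μSv/h.
Further attenuation needed: 101.6/4.30 = 23.63.
n = log₂(23.63) = 4.563 half-value layers.
Thickness = 4.563 × 3.34 cm = 15.24 cm.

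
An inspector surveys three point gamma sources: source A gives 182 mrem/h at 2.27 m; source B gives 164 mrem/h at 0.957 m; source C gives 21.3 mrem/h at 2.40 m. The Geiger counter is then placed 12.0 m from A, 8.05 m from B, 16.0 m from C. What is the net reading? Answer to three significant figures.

9.31 mrem/h

Each source contributes Iᵢ·(dᵢ/rᵢ)²; contributions add.
A: 182 × (2.27/12.0)² = 6.513 mrem/h
B: 164 × (0.957/8.05)² = 2.318 mrem/h
C: 21.3 × (2.40/16.0)² = 0.4793 mrem/h
Total = 6.513 + 2.318 + 0.4793 = 9.310 mrem/h.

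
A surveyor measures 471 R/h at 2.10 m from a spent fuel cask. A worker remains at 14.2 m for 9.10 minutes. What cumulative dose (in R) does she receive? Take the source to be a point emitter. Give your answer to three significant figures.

1.56 R

Using I₁d₁² = I₂d₂², rate at 14.2 m:
471 × (2.10/14.2)² = 471 × 0.02187 = 10.30 R/h.
Dose = rate × time = 10.30 R/h × 0.1517 h = 1.563 R.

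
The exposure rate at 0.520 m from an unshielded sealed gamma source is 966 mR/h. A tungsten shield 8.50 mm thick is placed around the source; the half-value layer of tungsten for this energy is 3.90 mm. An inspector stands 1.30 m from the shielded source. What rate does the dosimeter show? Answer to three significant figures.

Distance alone: 966 × (0.520/1.30)² = 966 × 0.1600 = 154.6 mR/h.
Shield: 8.50/3.90 = 2.179 half-value layers → attenuation 2^(−2.179) = 0.2208.
Combined: 154.6 × 0.2208 = 34.14 mR/h.

34.1 mR/h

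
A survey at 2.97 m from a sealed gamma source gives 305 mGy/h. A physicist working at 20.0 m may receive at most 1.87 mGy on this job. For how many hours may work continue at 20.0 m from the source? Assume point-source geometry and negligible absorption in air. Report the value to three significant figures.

By the inverse-square law, rate at 20.0 m:
305 × (2.97/20.0)² = 305 × 0.02205 = 6.725 mGy/h.
Stay time = 1.87 mGy ÷ 6.725 mGy/h = 0.2781 h.

0.278 h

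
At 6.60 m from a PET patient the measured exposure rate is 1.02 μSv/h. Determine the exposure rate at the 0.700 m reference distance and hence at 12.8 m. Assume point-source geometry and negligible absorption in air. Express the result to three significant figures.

90.7 μSv/h; 0.271 μSv/h

Intensity scales as (d₁/d₂)², so
At 0.700 m: (6.60/0.700)² = 88.90, so 1.02 × 88.90 = 90.68 μSv/h
At 12.8 m: 90.68 × (0.700/12.8)² = 90.68 × 0.002991 = 0.2712 μSv/h.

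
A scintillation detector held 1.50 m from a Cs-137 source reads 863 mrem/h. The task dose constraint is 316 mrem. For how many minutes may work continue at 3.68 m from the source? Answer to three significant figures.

132 min

Intensity scales as (d₁/d₂)², so rate at 3.68 m:
(1.50/3.68)² = 0.1661, so 863 × 0.1661 = 143.3 mrem/h.
Stay time = 316 mrem ÷ 143.3 mrem/h = 2.205 h = 132.3 min.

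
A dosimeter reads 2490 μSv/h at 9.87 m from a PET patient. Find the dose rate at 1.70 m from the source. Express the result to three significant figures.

83900 μSv/h

Using I₁d₁² = I₂d₂², the rate at 1.70 m is
2490 × (9.87/1.70)² = 2490 × 33.71 = 83940 μSv/h.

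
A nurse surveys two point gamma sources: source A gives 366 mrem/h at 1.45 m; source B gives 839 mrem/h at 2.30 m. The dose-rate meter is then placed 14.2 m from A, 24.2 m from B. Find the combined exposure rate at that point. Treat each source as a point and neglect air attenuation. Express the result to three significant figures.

11.4 mrem/h

By superposition, sum each source's inverse-square contribution:
A: 366 × (1.45/14.2)² = 3.816 mrem/h
B: 839 × (2.30/24.2)² = 7.579 mrem/h
Total = 3.816 + 7.579 = 11.39 mrem/h.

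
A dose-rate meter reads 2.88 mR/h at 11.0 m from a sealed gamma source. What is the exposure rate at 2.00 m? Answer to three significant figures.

87.1 mR/h

Applying the 1/r² law, the rate at 2.00 m is
(11.0/2.00)² = 30.25, so 2.88 × 30.25 = 87.12 mR/h.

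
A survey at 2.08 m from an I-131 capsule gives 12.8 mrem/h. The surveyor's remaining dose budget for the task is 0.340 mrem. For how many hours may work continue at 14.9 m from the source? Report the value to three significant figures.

1.36 h

Using I₁d₁² = I₂d₂², rate at 14.9 m:
12.8 × (2.08/14.9)² = 12.8 × 0.01949 = 0.2495 mrem/h.
Stay time = 0.340 mrem ÷ 0.2495 mrem/h = 1.363 h.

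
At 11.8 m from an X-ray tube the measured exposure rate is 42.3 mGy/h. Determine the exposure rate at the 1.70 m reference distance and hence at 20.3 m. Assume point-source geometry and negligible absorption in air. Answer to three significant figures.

Applying the 1/r² law,
At 1.70 m: 42.3 × (11.8/1.70)² = 42.3 × 48.18 = 2038 mGy/h
At 20.3 m: 2038 × (1.70/20.3)² = 2038 × 0.007013 = 14.29 mGy/h.

2040 mGy/h; 14.3 mGy/h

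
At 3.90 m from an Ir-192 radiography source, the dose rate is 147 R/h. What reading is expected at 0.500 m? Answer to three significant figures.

8940 R/h

Using I₁d₁² = I₂d₂², the rate at 0.500 m is
(3.90/0.500)² = 60.84, so 147 × 60.84 = 8943 R/h.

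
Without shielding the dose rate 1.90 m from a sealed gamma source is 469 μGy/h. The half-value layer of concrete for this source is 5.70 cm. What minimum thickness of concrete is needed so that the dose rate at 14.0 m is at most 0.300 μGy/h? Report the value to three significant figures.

27.6 cm

At 14.0 m, distance alone gives (1.90/14.0)² = 0.01842, so 469 × 0.01842 = 8.639 μGy/h.
Further attenuation needed: 8.639/0.300 = 28.80.
n = log₂(28.80) = 4.848 half-value layers.
Thickness = 4.848 × 5.70 cm = 27.63 cm.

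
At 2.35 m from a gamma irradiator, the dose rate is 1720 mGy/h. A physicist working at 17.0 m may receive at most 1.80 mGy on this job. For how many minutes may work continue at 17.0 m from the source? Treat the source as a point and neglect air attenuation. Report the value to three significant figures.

Intensity scales as (d₁/d₂)², so rate at 17.0 m:
1720 × (2.35/17.0)² = 1720 × 0.01911 = 32.87 mGy/h.
Stay time = 1.80 mGy ÷ 32.87 mGy/h = 0.05476 h = 3.286 min.

3.29 min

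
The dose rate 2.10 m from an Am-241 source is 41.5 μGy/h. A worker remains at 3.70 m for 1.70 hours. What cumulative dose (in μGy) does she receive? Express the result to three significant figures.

Applying the 1/r² law, rate at 3.70 m:
(2.10/3.70)² = 0.3221, so 41.5 × 0.3221 = 13.37 μGy/h.
Dose = rate × time = 13.37 μGy/h × 1.700 h = 22.73 μGy.

22.7 μGy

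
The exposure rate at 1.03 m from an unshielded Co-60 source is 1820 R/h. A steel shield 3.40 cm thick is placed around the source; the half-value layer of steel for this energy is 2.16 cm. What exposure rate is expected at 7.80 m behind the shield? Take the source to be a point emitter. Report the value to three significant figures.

10.7 R/h

Distance alone: 1820 × (1.03/7.80)² = 1820 × 0.01744 = 31.74 R/h.
Shield: 3.40/2.16 = 1.574 half-value layers → attenuation 2^(−1.574) = 0.3359.
Combined: 31.74 × 0.3359 = 10.66 R/h.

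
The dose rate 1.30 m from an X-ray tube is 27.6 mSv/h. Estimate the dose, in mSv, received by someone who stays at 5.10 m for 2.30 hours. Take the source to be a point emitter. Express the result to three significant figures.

4.12 mSv

Intensity scales as (d₁/d₂)², so rate at 5.10 m:
27.6 × (1.30/5.10)² = 27.6 × 0.06498 = 1.793 mSv/h.
Dose = rate × time = 1.793 mSv/h × 2.300 h = 4.124 mSv.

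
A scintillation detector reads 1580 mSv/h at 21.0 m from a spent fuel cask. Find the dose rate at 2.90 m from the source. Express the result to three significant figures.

Applying the 1/r² law, the rate at 2.90 m is
(21.0/2.90)² = 52.44, so 1580 × 52.44 = 82860 mSv/h.

82900 mSv/h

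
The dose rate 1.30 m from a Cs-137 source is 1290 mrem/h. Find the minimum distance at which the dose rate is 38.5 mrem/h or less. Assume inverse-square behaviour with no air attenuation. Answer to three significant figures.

Applying the 1/r² law, d₂ = d₁·√(I₁/I₂).
I₁/I₂ = 1290/38.5 = 33.51, so d₂ = 1.30 × √33.51 = 7.525 m.

7.53 m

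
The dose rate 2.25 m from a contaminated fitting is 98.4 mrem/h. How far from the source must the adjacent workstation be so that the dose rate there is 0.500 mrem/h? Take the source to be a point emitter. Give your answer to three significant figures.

Using I₁d₁² = I₂d₂², d₂ = d₁·√(I₁/I₂).
I₁/I₂ = 98.4/0.500 = 196.8, so d₂ = 2.25 × √196.8 = 31.56 m.

31.6 m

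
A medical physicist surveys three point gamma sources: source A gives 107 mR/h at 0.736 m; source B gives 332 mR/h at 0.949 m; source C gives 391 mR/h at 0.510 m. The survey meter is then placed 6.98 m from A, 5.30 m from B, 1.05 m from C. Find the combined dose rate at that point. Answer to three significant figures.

Each source contributes Iᵢ·(dᵢ/rᵢ)²; contributions add.
A: 107 × (0.736/6.98)² = 1.190 mR/h
B: 332 × (0.949/5.30)² = 10.64 mR/h
C: 391 × (0.510/1.05)² = 92.24 mR/h
Total = 1.190 + 10.64 + 92.24 = 104.1 mR/h.

104 mR/h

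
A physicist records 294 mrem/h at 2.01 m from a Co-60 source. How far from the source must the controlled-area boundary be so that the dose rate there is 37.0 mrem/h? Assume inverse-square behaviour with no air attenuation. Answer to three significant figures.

By the inverse-square law, d₂ = d₁·√(I₁/I₂).
I₁/I₂ = 294/37.0 = 7.946, so d₂ = 2.01 × √7.946 = 5.666 m.

5.67 m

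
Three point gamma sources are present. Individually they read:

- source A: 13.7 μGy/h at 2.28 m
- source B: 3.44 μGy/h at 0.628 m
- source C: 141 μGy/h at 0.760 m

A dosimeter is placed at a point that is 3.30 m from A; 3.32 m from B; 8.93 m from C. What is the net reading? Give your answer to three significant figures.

Each source contributes Iᵢ·(dᵢ/rᵢ)²; contributions add.
A: 13.7 × (2.28/3.30)² = 6.540 μGy/h
B: 3.44 × (0.628/3.32)² = 0.1231 μGy/h
C: 141 × (0.760/8.93)² = 1.021 μGy/h
Total = 6.540 + 0.1231 + 1.021 = 7.684 μGy/h.

7.68 μGy/h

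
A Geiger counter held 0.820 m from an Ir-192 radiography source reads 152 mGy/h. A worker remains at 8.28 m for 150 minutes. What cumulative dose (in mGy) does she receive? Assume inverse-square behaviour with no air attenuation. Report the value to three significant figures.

3.73 mGy

Applying the 1/r² law, rate at 8.28 m:
152 × (0.820/8.28)² = 152 × 0.009808 = 1.491 mGy/h.
Dose = rate × time = 1.491 mGy/h × 2.500 h = 3.728 mGy.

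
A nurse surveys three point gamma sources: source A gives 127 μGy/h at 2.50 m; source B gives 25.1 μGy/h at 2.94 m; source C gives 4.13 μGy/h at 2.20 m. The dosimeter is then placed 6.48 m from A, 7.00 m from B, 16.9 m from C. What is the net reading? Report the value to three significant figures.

23.4 μGy/h

Each source contributes Iᵢ·(dᵢ/rᵢ)²; contributions add.
A: 127 × (2.50/6.48)² = 18.90 μGy/h
B: 25.1 × (2.94/7.00)² = 4.428 μGy/h
C: 4.13 × (2.20/16.9)² = 0.06999 μGy/h
Total = 18.90 + 4.428 + 0.06999 = 23.40 μGy/h.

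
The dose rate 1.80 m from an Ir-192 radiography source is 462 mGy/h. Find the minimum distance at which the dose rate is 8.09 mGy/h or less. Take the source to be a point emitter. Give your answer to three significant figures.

13.6 m

By the inverse-square law, d₂ = d₁·√(I₁/I₂).
I₁/I₂ = 462/8.09 = 57.11, so d₂ = 1.80 × √57.11 = 13.60 m.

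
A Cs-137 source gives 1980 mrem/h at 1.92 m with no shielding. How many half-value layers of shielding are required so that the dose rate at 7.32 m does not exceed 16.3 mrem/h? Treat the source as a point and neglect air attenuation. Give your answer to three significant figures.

At 7.32 m, distance alone gives 1980 × (1.92/7.32)² = 1980 × 0.06880 = 136.2 mrem/h.
Further attenuation needed: 136.2/16.3 = 8.356.
n = log₂(8.356) = 3.063 half-value layers.

3.06 half-value layers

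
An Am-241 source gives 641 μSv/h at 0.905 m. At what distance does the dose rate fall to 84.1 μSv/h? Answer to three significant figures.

Using I₁d₁² = I₂d₂², d₂ = d₁·√(I₁/I₂).
I₁/I₂ = 641/84.1 = 7.622, so d₂ = 0.905 × √7.622 = 2.499 m.

2.50 m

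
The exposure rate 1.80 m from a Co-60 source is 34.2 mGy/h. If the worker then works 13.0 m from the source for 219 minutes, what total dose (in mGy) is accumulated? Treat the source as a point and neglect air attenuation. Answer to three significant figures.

2.39 mGy

By the inverse-square law, rate at 13.0 m:
(1.80/13.0)² = 0.01917, so 34.2 × 0.01917 = 0.6556 mGy/h.
Dose = rate × time = 0.6556 mGy/h × 3.650 h = 2.393 mGy.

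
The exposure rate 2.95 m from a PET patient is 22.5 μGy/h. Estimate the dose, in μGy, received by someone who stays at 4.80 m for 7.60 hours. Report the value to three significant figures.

64.6 μGy

By the inverse-square law, rate at 4.80 m:
22.5 × (2.95/4.80)² = 22.5 × 0.3777 = 8.498 μGy/h.
Dose = rate × time = 8.498 μGy/h × 7.600 h = 64.58 μGy.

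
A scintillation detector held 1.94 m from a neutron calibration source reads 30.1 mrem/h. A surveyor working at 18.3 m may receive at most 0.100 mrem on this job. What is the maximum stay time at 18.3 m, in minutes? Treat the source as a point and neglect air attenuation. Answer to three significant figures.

17.7 min

Applying the 1/r² law, rate at 18.3 m:
30.1 × (1.94/18.3)² = 30.1 × 0.01124 = 0.3383 mrem/h.
Stay time = 0.100 mrem ÷ 0.3383 mrem/h = 0.2956 h = 17.74 min.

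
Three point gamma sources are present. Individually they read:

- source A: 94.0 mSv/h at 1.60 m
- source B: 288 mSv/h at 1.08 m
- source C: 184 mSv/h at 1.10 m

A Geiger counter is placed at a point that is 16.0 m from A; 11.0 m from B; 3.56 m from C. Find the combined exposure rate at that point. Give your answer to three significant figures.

21.3 mSv/h

By superposition, sum each source's inverse-square contribution:
A: 94.0 × (1.60/16.0)² = 0.9400 mSv/h
B: 288 × (1.08/11.0)² = 2.776 mSv/h
C: 184 × (1.10/3.56)² = 17.57 mSv/h
Total = 0.9400 + 2.776 + 17.57 = 21.29 mSv/h.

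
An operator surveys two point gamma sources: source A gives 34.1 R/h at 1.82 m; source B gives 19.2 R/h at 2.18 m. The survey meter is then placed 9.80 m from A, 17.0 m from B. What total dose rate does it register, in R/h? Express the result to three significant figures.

1.49 R/h

Each source contributes Iᵢ·(dᵢ/rᵢ)²; contributions add.
A: 34.1 × (1.82/9.80)² = 1.176 R/h
B: 19.2 × (2.18/17.0)² = 0.3157 R/h
Total = 1.176 + 0.3157 = 1.492 R/h.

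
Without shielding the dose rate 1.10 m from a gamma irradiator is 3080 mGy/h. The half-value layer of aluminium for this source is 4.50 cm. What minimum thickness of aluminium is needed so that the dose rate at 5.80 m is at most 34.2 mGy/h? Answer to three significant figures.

7.63 cm

At 5.80 m, distance alone gives (1.10/5.80)² = 0.03597, so 3080 × 0.03597 = 110.8 mGy/h.
Further attenuation needed: 110.8/34.2 = 3.240.
n = log₂(3.240) = 1.696 half-value layers.
Thickness = 1.696 × 4.50 cm = 7.632 cm.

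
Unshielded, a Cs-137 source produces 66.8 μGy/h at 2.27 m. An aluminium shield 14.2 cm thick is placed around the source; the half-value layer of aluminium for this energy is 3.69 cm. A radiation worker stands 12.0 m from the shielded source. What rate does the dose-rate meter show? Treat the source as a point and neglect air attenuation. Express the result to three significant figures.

Distance alone: (2.27/12.0)² = 0.03578, so 66.8 × 0.03578 = 2.390 μGy/h.
Shield: 14.2/3.69 = 3.848 half-value layers → attenuation 2^(−3.848) = 0.06944.
Combined: 2.390 × 0.06944 = 0.1660 μGy/h.

0.166 μGy/h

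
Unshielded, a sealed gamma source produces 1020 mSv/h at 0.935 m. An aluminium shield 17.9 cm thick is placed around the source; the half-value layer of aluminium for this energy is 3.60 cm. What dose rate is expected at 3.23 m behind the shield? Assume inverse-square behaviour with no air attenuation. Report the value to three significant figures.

Distance alone: (0.935/3.23)² = 0.08380, so 1020 × 0.08380 = 85.48 mSv/h.
Shield: 17.9/3.60 = 4.972 half-value layers → attenuation 2^(−4.972) = 0.03186.
Combined: 85.48 × 0.03186 = 2.723 mSv/h.

2.72 mSv/h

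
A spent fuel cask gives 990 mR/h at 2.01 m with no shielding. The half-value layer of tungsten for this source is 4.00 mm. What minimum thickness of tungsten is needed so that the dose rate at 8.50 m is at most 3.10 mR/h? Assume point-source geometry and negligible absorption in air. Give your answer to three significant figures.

16.6 mm

At 8.50 m, distance alone gives 990 × (2.01/8.50)² = 990 × 0.05592 = 55.36 mR/h.
Further attenuation needed: 55.36/3.10 = 17.86.
n = log₂(17.86) = 4.159 half-value layers.
Thickness = 4.159 × 4.00 mm = 16.64 mm.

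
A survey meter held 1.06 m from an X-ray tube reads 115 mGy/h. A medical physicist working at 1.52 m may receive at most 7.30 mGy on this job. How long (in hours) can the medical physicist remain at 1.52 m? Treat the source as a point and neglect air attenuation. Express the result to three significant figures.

0.131 h

Applying the 1/r² law, rate at 1.52 m:
(1.06/1.52)² = 0.4863, so 115 × 0.4863 = 55.92 mGy/h.
Stay time = 7.30 mGy ÷ 55.92 mGy/h = 0.1305 h.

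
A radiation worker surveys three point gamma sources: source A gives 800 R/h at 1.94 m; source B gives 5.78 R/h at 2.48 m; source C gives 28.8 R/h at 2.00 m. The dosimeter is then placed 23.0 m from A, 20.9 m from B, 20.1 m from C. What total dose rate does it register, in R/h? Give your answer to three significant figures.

Each source contributes Iᵢ·(dᵢ/rᵢ)²; contributions add.
A: 800 × (1.94/23.0)² = 5.692 R/h
B: 5.78 × (2.48/20.9)² = 0.08138 R/h
C: 28.8 × (2.00/20.1)² = 0.2851 R/h
Total = 5.692 + 0.08138 + 0.2851 = 6.058 R/h.

6.06 R/h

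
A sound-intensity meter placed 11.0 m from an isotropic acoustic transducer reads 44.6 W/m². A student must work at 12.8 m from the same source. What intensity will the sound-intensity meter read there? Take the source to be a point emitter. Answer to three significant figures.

Intensity scales as (d₁/d₂)², so scaling from 11.0 m to 12.8 m:
44.6 × (11.0/12.8)² = 44.6 × 0.7385 = 32.94 W/m².

32.9 W/m²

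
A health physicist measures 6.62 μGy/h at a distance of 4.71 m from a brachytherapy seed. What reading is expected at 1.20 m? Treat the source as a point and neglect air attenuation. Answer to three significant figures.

Applying the 1/r² law, the rate at 1.20 m is
(4.71/1.20)² = 15.41, so 6.62 × 15.41 = 102.0 μGy/h.

102 μGy/h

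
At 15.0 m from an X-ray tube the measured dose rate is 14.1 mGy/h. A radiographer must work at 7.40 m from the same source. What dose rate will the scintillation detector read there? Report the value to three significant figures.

57.9 mGy/h

Using I₁d₁² = I₂d₂², scaling from 15.0 m to 7.40 m:
14.1 × (15.0/7.40)² = 14.1 × 4.109 = 57.94 mGy/h.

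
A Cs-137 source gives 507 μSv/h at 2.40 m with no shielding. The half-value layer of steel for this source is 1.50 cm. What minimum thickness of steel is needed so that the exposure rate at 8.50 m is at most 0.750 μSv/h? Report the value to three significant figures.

8.63 cm

At 8.50 m, distance alone gives 507 × (2.40/8.50)² = 507 × 0.07972 = 40.42 μSv/h.
Further attenuation needed: 40.42/0.750 = 53.89.
n = log₂(53.89) = 5.752 half-value layers.
Thickness = 5.752 × 1.50 cm = 8.628 cm.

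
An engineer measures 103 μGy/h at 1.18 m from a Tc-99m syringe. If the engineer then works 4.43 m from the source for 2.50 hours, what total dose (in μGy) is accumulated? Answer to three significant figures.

18.3 μGy

By the inverse-square law, rate at 4.43 m:
(1.18/4.43)² = 0.07095, so 103 × 0.07095 = 7.308 μGy/h.
Dose = rate × time = 7.308 μGy/h × 2.500 h = 18.27 μGy.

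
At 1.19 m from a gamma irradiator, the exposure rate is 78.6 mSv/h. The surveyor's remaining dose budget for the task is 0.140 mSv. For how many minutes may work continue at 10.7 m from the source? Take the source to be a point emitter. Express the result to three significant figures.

Intensity scales as (d₁/d₂)², so rate at 10.7 m:
78.6 × (1.19/10.7)² = 78.6 × 0.01237 = 0.9723 mSv/h.
Stay time = 0.140 mSv ÷ 0.9723 mSv/h = 0.1440 h = 8.640 min.

8.64 min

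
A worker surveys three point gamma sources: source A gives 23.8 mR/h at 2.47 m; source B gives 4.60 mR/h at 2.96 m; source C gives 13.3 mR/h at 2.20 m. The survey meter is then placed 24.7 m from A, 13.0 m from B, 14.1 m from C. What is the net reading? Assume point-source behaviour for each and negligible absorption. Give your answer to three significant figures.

By superposition, sum each source's inverse-square contribution:
A: 23.8 × (2.47/24.7)² = 0.2380 mR/h
B: 4.60 × (2.96/13.0)² = 0.2385 mR/h
C: 13.3 × (2.20/14.1)² = 0.3238 mR/h
Total = 0.2380 + 0.2385 + 0.3238 = 0.8003 mR/h.

0.800 mR/h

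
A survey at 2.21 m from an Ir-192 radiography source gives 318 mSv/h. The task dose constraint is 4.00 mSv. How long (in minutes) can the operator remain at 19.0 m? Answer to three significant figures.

By the inverse-square law, rate at 19.0 m:
318 × (2.21/19.0)² = 318 × 0.01353 = 4.303 mSv/h.
Stay time = 4.00 mSv ÷ 4.303 mSv/h = 0.9296 h = 55.78 min.

55.8 min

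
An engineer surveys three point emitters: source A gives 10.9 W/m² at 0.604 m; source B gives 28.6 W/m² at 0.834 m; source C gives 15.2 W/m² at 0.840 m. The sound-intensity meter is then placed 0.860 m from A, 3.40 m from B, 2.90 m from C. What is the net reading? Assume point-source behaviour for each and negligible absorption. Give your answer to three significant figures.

8.37 W/m²

Each source contributes Iᵢ·(dᵢ/rᵢ)²; contributions add.
A: 10.9 × (0.604/0.860)² = 5.377 W/m²
B: 28.6 × (0.834/3.40)² = 1.721 W/m²
C: 15.2 × (0.840/2.90)² = 1.275 W/m²
Total = 5.377 + 1.721 + 1.275 = 8.373 W/m².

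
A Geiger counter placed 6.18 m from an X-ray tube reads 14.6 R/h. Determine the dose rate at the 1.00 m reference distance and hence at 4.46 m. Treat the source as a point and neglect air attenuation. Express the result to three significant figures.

By the inverse-square law,
At 1.00 m: 14.6 × (6.18/1.00)² = 14.6 × 38.19 = 557.6 R/h
At 4.46 m: 557.6 × (1.00/4.46)² = 557.6 × 0.05027 = 28.03 R/h.

558 R/h; 28.0 R/h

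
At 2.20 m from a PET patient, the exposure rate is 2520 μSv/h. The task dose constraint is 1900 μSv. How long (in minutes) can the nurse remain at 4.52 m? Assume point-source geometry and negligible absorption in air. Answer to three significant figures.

Using I₁d₁² = I₂d₂², rate at 4.52 m:
(2.20/4.52)² = 0.2369, so 2520 × 0.2369 = 597.0 μSv/h.
Stay time = 1900 μSv ÷ 597.0 μSv/h = 3.183 h = 191.0 min.

191 min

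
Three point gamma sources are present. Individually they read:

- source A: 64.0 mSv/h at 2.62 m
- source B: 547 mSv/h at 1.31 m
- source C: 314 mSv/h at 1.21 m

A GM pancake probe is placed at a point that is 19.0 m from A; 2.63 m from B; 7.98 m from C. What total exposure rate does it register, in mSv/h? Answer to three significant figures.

144 mSv/h

Each source contributes Iᵢ·(dᵢ/rᵢ)²; contributions add.
A: 64.0 × (2.62/19.0)² = 1.217 mSv/h
B: 547 × (1.31/2.63)² = 135.7 mSv/h
C: 314 × (1.21/7.98)² = 7.219 mSv/h
Total = 1.217 + 135.7 + 7.219 = 144.1 mSv/h.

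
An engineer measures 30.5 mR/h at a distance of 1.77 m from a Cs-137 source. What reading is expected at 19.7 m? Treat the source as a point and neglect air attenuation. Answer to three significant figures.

Applying the 1/r² law, the rate at 19.7 m is
30.5 × (1.77/19.7)² = 30.5 × 0.008073 = 0.2462 mR/h.

0.246 mR/h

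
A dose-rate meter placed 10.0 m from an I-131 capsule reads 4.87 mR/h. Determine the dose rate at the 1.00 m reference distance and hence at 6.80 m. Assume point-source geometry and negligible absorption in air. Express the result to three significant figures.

Intensity scales as (d₁/d₂)², so
At 1.00 m: (10.0/1.00)² = 100.0, so 4.87 × 100.0 = 487.0 mR/h
At 6.80 m: (1.00/6.80)² = 0.02163, so 487.0 × 0.02163 = 10.53 mR/h.

487 mR/h; 10.5 mR/h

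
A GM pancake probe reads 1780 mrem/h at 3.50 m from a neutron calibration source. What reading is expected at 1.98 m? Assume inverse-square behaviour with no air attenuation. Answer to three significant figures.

5560 mrem/h

Since intensity falls as 1/r², the rate at 1.98 m is
(3.50/1.98)² = 3.125, so 1780 × 3.125 = 5562 mrem/h.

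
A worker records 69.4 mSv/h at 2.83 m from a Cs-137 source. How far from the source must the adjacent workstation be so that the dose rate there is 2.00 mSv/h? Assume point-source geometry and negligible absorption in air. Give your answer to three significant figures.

16.7 m

Applying the 1/r² law, d₂ = d₁·√(I₁/I₂).
I₁/I₂ = 69.4/2.00 = 34.70, so d₂ = 2.83 × √34.70 = 16.67 m.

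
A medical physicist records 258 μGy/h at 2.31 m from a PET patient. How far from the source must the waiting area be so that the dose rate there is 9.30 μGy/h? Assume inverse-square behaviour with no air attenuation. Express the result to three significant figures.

12.2 m

Using I₁d₁² = I₂d₂², d₂ = d₁·√(I₁/I₂).
I₁/I₂ = 258/9.30 = 27.74, so d₂ = 2.31 × √27.74 = 12.17 m.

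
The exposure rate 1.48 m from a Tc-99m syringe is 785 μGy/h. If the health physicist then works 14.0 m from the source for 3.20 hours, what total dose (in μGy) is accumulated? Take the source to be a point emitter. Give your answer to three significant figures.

28.1 μGy

Applying the 1/r² law, rate at 14.0 m:
(1.48/14.0)² = 0.01118, so 785 × 0.01118 = 8.776 μGy/h.
Dose = rate × time = 8.776 μGy/h × 3.200 h = 28.08 μGy.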